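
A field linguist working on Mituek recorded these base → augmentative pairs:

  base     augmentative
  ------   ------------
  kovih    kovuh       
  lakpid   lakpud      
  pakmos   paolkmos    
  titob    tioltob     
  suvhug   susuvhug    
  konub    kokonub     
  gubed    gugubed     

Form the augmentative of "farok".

titob and konub both end in -b yet inflect differently (tioltob, kokonub), so the final letter is not what conditions the rule; the last vowel is.
"farok" has last vowel 'o'. The stems whose last vowel is 'o' (pakmos → paolkmos, titob → tioltob) insert -ol- after the first vowel.
So farok → faolrok.

faolrok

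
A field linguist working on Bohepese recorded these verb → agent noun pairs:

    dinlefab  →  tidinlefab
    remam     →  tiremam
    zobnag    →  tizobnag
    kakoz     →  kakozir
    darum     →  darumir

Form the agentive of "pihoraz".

remam and darum both end in -m yet inflect differently (tiremam, darumir), so the final letter is not what conditions the rule; the last vowel is.
"pihoraz" has last vowel 'a'. The stems whose last vowel is 'a' (dinlefab → tidinlefab, remam → tiremam, zobnag → tizobnag) add the prefix ti-.
The other pattern: stems whose last vowel is 'o' or 'u' add -ir.
So pihoraz → tipihoraz.

tipihoraz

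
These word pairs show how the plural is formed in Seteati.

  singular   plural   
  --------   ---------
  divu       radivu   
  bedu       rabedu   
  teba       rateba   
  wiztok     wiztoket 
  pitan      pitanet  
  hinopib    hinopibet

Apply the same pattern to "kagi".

rakagi

pitan and teba both have last vowel 'a' yet inflect differently (pitanet, rateba), so the last vowel is not what conditions the rule; whether the stem ends in a vowel or a consonant is.
"kagi" ends in a vowel. The stems ending in a vowel (teba → rateba, bedu → rabedu, divu → radivu) add the prefix ra-.
The other pattern: stems ending in a consonant add -et.
So kagi → rakagi.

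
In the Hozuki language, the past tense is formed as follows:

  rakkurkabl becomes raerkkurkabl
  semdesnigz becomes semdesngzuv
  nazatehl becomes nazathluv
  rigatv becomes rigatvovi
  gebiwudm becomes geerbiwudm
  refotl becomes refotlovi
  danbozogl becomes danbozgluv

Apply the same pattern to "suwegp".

suwgpuv

refotl and rakkurkabl both end in -l yet inflect differently (refotlovi, raerkkurkabl), so the final letter is not what conditions the rule; the second-to-last letter is.
"suwegp" has second-to-last letter 'g'. The stems whose second-to-last letter is 'g' (semdesnigz → semdesngzuv, danbozogl → danbozgluv) delete the last vowel and add -uv.
The other patterns: stems whose second-to-last letter is 't' add -ovi; stems whose second-to-last letter is 'b' or 'd' insert -er- after the first vowel.
So suwegp → suwgpuv.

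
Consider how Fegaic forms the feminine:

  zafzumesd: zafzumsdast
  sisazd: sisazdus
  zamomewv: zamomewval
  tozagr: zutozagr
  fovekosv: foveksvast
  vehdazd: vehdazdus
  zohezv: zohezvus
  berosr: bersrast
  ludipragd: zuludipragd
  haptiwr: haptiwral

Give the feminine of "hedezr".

"hedezr" has second-to-last letter 'z'. The stems whose second-to-last letter is 'z' (vehdazd → vehdazdus, zohezv → zohezvus, sisazd → sisazdus) add -us.
The other patterns: stems whose second-to-last letter is 's' delete the last vowel and add -ast; stems whose second-to-last letter is 'w' add -al; stems whose second-to-last letter is 'g' add the prefix zu-.
So hedezr → hedezrus.

hedezrus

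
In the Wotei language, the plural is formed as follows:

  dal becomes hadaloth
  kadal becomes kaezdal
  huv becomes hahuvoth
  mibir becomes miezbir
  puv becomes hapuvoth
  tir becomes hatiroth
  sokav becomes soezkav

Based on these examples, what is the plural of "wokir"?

"wokir" has 2 vowels. The stems with 2 vowels (kadal → kaezdal, sokav → soezkav, mibir → miezbir) insert -ez- after the first vowel.
The other pattern: stems with 1 vowel add ha- … -oth around the stem.
So wokir → woezkir.

woezkir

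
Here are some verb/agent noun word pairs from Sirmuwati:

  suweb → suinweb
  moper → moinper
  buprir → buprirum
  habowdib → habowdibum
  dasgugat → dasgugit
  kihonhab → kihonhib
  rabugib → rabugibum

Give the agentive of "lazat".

lazit

"lazat" has last vowel 'a'. The stems whose last vowel is 'a' (dasgugat → dasgugit, kihonhab → kihonhib) change the last vowel to 'i'.
So lazat → lazit.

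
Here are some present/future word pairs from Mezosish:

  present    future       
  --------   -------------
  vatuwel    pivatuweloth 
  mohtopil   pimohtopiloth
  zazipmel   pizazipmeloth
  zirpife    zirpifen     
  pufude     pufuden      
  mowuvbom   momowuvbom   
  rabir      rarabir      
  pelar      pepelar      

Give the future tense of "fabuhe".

fabuhen

vatuwel and zirpife both have last vowel 'e' yet inflect differently (pivatuweloth, zirpifen), so the last vowel is not what conditions the rule; the final letter is.
"fabuhe" ends in -e. The stems ending in -e (zirpife → zirpifen, pufude → pufuden) drop the final letter and add -en.
So fabuhe → fabuhen.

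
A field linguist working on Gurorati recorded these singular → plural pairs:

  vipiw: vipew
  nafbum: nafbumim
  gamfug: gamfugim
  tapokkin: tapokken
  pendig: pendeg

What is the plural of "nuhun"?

pendig and gamfug both end in -g yet inflect differently (pendeg, gamfugim), so the final letter is not what conditions the rule; the last vowel is.
"nuhun" has last vowel 'u'. The stems whose last vowel is 'u' (nafbum → nafbumim, gamfug → gamfugim) add -im.
The other pattern: stems whose last vowel is 'i' change the last vowel to 'e'.
So nuhun → nuhunim.

nuhunim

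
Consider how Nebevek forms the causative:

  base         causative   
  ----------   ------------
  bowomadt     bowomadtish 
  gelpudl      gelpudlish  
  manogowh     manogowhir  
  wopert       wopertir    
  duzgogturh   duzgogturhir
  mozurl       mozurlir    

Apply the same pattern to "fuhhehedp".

bowomadt and wopert both end in -t yet inflect differently (bowomadtish, wopertir), so the final letter is not what conditions the rule; the second-to-last letter is.
"fuhhehedp" has second-to-last letter 'd'. The stems whose second-to-last letter is 'd' (bowomadt → bowomadtish, gelpudl → gelpudlish) add -ish.
The other pattern: stems whose second-to-last letter is 'r' or 'w' add -ir.
So fuhhehedp → fuhhehedpish.

fuhhehedpish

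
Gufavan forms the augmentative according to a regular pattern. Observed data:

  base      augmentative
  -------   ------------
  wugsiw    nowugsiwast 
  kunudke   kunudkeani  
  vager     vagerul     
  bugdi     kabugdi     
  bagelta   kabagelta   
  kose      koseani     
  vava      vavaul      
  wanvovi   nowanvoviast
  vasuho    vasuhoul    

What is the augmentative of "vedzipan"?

vedzipanul

wanvovi and bugdi both end in -i yet inflect differently (nowanvoviast, kabugdi), so the final letter is not what conditions the rule; the first letter is.
"vedzipan" begins with v-. The stems beginning with v- (vasuho → vasuhoul, vava → vavaul, vager → vagerul) add -ul.
The other patterns: stems beginning with w- add no- … -ast around the stem; stems beginning with k- add -ani; stems beginning with b- add the prefix ka-.
So vedzipan → vedzipanul.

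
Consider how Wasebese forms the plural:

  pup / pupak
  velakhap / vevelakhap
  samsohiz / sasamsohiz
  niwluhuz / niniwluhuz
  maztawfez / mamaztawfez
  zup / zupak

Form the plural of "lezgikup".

"lezgikup" has 3 vowels. The stems with 3 vowels (niwluhuz → niniwluhuz, velakhap → vevelakhap, maztawfez → mamaztawfez) repeat the first consonant+vowel as a prefix.
So lezgikup → lelezgikup.

lelezgikup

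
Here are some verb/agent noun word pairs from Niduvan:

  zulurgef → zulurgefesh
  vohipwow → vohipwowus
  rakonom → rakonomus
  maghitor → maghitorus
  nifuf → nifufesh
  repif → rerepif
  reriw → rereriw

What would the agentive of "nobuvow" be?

"nobuvow" has last vowel 'o'. The stems whose last vowel is 'o' (maghitor → maghitorus, vohipwow → vohipwowus, rakonom → rakonomus) add -us.
The other patterns: stems whose last vowel is 'i' repeat the first consonant+vowel as a prefix; stems whose last vowel is 'e' or 'u' add -esh.
So nobuvow → nobuvowus.

nobuvowus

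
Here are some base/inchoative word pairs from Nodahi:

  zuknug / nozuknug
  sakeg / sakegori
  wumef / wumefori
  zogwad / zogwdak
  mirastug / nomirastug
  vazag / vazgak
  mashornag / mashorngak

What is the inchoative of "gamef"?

"gamef" has last vowel 'e'. The stems whose last vowel is 'e' (sakeg → sakegori, wumef → wumefori) add -ori.
So gamef → gamefori.

gamefori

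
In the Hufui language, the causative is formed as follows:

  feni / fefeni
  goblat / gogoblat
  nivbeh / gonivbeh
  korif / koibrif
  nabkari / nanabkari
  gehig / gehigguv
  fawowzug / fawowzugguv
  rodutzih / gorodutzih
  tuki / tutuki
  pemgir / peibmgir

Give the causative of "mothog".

tuki and gehig both have last vowel 'i' yet inflect differently (tutuki, gehigguv), so the last vowel is not what conditions the rule; the final letter is.
"mothog" ends in -g. The stems ending in -g (fawowzug → fawowzugguv, gehig → gehigguv) double the final consonant and add -uv.
The other patterns: stems ending in -i repeat the first consonant+vowel as a prefix; stems ending in -f or -r insert -ib- after the first vowel; stems ending in -h or -t add the prefix go-.
So mothog → mothogguv.

mothogguv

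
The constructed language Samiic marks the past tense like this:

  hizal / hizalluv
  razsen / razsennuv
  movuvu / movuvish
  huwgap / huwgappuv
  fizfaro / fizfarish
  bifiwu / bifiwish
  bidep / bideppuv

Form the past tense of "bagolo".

bagolish

bidep and bifiwu both begin with b- yet inflect differently (bideppuv, bifiwish), so the first letter is not what conditions the rule; whether the stem ends in a vowel or a consonant is.
"bagolo" ends in a vowel. The stems ending in a vowel (movuvu → movuvish, fizfaro → fizfarish, bifiwu → bifiwish) drop the final letter and add -ish.
The other pattern: stems ending in a consonant double the final consonant and add -uv.
So bagolo → bagolish.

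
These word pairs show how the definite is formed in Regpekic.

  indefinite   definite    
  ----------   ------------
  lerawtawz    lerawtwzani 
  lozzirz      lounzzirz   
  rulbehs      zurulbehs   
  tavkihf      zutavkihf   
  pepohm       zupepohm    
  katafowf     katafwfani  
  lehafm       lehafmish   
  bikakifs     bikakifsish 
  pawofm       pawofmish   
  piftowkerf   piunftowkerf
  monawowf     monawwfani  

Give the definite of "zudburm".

zuundburm

"zudburm" has second-to-last letter 'r'. The stems whose second-to-last letter is 'r' (piftowkerf → piunftowkerf, lozzirz → lounzzirz) insert -un- after the first vowel.
The other patterns: stems whose second-to-last letter is 'f' add -ish; stems whose second-to-last letter is 'h' add the prefix zu-; stems whose second-to-last letter is 'w' delete the last vowel and add -ani.
So zudburm → zuundburm.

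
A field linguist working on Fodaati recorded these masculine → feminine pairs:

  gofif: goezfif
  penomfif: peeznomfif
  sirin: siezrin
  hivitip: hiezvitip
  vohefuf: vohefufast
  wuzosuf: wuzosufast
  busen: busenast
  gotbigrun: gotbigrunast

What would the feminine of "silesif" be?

gofif and vohefuf both end in -f yet inflect differently (goezfif, vohefufast), so the final letter is not what conditions the rule; the last vowel is.
"silesif" has last vowel 'i'. The stems whose last vowel is 'i' (gofif → goezfif, penomfif → peeznomfif, sirin → siezrin) insert -ez- after the first vowel.
The other pattern: stems whose last vowel is 'e' or 'u' add -ast.
So silesif → siezlesif.

siezlesif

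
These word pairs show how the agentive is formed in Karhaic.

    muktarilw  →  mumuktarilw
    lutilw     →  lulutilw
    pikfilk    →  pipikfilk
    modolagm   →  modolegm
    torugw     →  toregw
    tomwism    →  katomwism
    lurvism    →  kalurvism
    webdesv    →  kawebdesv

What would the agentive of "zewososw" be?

kazewososw

"zewososw" has second-to-last letter 's'. The stems whose second-to-last letter is 's' (tomwism → katomwism, lurvism → kalurvism, webdesv → kawebdesv) add the prefix ka-.
So zewososw → kazewososw.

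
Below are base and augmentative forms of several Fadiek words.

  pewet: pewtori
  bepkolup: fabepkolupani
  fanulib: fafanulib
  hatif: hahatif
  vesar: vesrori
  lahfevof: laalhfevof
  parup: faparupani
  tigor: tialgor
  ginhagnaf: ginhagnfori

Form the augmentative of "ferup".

vesar and tigor both end in -r yet inflect differently (vesrori, tialgor), so the final letter is not what conditions the rule; the last vowel is.
"ferup" has last vowel 'u'. The stems whose last vowel is 'u' (bepkolup → fabepkolupani, parup → faparupani) add fa- … -ani around the stem.
The other patterns: stems whose last vowel is 'a' or 'e' delete the last vowel and add -ori; stems whose last vowel is 'o' insert -al- after the first vowel; stems whose last vowel is 'i' repeat the first consonant+vowel as a prefix.
So ferup → faferupani.

faferupani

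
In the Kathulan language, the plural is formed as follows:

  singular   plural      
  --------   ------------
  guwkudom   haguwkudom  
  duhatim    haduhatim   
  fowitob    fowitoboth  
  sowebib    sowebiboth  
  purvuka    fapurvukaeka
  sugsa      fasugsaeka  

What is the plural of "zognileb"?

zognileboth

guwkudom and fowitob both have last vowel 'o' yet inflect differently (haguwkudom, fowitoboth), so the last vowel is not what conditions the rule; the final letter is.
"zognileb" ends in -b. The stems ending in -b (fowitob → fowitoboth, sowebib → sowebiboth) add -oth.
So zognileb → zognileboth.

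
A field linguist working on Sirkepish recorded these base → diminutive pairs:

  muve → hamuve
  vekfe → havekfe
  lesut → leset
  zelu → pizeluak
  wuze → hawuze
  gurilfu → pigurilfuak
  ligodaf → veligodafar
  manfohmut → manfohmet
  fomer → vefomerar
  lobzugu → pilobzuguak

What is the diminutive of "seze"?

lesut and gurilfu both have last vowel 'u' yet inflect differently (leset, pigurilfuak), so the last vowel is not what conditions the rule; the final letter is.
"seze" ends in -e. The stems ending in -e (muve → hamuve, vekfe → havekfe, wuze → hawuze) add the prefix ha-.
The other patterns: stems ending in -t change the last vowel to 'e'; stems ending in -u add pi- … -ak around the stem; stems ending in -f or -r add ve- … -ar around the stem.
So seze → haseze.

haseze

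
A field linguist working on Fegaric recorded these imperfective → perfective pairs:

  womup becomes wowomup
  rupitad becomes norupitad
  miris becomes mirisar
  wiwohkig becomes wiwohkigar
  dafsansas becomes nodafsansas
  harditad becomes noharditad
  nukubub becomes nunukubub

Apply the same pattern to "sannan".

dafsansas and miris both end in -s yet inflect differently (nodafsansas, mirisar), so the final letter is not what conditions the rule; the last vowel is.
"sannan" has last vowel 'a'. The stems whose last vowel is 'a' (dafsansas → nodafsansas, harditad → noharditad, rupitad → norupitad) add the prefix no-.
So sannan → nosannan.

nosannan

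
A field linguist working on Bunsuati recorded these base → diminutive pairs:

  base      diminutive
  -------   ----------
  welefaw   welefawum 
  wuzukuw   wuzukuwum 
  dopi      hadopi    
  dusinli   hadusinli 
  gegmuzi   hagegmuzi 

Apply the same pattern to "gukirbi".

welefaw and dusinli both have 3 vowels yet inflect differently (welefawum, hadusinli), so the number of vowels is not what conditions the rule; the final letter is.
"gukirbi" ends in -i. The stems ending in -i (dopi → hadopi, dusinli → hadusinli, gegmuzi → hagegmuzi) add the prefix ha-.
The other pattern: stems ending in -w add -um.
So gukirbi → hagukirbi.

hagukirbi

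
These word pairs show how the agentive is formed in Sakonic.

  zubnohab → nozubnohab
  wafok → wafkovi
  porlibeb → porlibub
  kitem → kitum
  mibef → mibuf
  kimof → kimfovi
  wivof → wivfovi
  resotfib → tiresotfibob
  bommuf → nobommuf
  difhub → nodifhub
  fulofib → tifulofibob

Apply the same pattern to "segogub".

fulofib and difhub both end in -b yet inflect differently (tifulofibob, nodifhub), so the final letter is not what conditions the rule; the last vowel is.
"segogub" has last vowel 'u'. The stems whose last vowel is 'u' (difhub → nodifhub, bommuf → nobommuf) add the prefix no-.
The other patterns: stems whose last vowel is 'i' add ti- … -ob around the stem; stems whose last vowel is 'o' delete the last vowel and add -ovi; stems whose last vowel is 'e' change the last vowel to 'u'.
So segogub → nosegogub.

nosegogub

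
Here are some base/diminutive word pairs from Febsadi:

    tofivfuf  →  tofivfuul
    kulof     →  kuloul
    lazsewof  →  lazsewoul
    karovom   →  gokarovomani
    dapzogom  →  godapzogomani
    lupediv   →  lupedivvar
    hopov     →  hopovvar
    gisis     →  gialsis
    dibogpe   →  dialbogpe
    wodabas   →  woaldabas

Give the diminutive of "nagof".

kulof and karovom both have last vowel 'o' yet inflect differently (kuloul, gokarovomani), so the last vowel is not what conditions the rule; the final letter is.
"nagof" ends in -f. The stems ending in -f (tofivfuf → tofivfuul, kulof → kuloul, lazsewof → lazsewoul) drop the final letter and add -ul.
The other patterns: stems ending in -m add go- … -ani around the stem; stems ending in -v double the final consonant and add -ar; stems ending in -e or -s insert -al- after the first vowel.
So nagof → nagoul.

nagoul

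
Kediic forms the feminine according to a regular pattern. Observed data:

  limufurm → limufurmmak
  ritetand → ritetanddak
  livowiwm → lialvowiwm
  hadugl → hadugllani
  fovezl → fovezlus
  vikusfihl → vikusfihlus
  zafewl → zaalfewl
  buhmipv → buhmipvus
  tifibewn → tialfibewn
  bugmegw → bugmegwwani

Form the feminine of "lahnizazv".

lahnizazvus

"lahnizazv" has second-to-last letter 'z'. The one such stem in the data (fovezl → fovezlus) adds -us, so the same rule applies.
The other patterns: stems whose second-to-last letter is 'w' insert -al- after the first vowel; stems whose second-to-last letter is 'g' double the final consonant and add -ani; stems whose second-to-last letter is 'n' or 'r' double the final consonant and add -ak.
So lahnizazv → lahnizazvus.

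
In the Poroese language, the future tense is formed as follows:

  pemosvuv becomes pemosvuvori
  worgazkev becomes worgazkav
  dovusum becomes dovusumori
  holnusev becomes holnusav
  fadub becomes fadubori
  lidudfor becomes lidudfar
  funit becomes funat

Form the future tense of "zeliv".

zelav

pemosvuv and holnusev both end in -v yet inflect differently (pemosvuvori, holnusav), so the final letter is not what conditions the rule; the last vowel is.
"zeliv" has last vowel 'i'. The one such stem in the data (funit → funat) changes the last vowel to 'a' (as do holnusev, worgazkev), so the same rule applies.
So zeliv → zelav.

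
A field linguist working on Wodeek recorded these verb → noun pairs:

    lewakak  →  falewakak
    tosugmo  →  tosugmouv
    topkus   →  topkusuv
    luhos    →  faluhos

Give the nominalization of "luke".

topkus and luhos both end in -s yet inflect differently (topkusuv, faluhos), so the final letter is not what conditions the rule; the first letter is.
"luke" begins with l-. The stems beginning with l- (luhos → faluhos, lewakak → falewakak) add the prefix fa-.
So luke → faluke.

faluke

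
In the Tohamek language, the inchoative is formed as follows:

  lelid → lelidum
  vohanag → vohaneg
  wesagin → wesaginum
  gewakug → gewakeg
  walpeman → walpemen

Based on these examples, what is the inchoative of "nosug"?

wesagin and walpeman both end in -n yet inflect differently (wesaginum, walpemen), so the final letter is not what conditions the rule; the last vowel is.
"nosug" has last vowel 'u'. The one such stem in the data (gewakug → gewakeg) changes the last vowel to 'e' (as do walpeman, vohanag), so the same rule applies.
So nosug → noseg.

noseg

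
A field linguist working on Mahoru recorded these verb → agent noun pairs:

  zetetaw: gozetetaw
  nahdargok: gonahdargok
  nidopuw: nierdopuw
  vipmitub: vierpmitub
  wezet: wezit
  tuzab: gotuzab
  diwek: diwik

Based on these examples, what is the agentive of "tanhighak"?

"tanhighak" has last vowel 'a'. The stems whose last vowel is 'a' (tuzab → gotuzab, zetetaw → gozetetaw) add the prefix go-.
So tanhighak → gotanhighak.

gotanhighak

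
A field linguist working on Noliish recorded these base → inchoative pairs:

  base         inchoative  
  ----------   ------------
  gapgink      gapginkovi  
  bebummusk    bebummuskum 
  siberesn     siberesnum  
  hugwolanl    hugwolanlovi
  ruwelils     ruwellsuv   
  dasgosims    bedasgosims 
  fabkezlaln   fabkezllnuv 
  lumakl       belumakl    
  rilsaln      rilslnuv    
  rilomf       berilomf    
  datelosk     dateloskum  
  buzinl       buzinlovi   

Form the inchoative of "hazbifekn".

behazbifekn

rilsaln and siberesn both end in -n yet inflect differently (rilslnuv, siberesnum), so the final letter is not what conditions the rule; the second-to-last letter is.
"hazbifekn" has second-to-last letter 'k'. The one such stem in the data (lumakl → belumakl) adds the prefix be-, so the same rule applies.
So hazbifekn → behazbifekn.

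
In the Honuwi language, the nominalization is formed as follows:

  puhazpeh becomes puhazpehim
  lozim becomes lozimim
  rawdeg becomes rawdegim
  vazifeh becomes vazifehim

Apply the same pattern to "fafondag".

fafondagim

Every pair shown (puhazpeh → puhazpehim, lozim → lozimim, rawdeg → rawdegim, …) follows the same rule: add -im.
So fafondag → fafondagim.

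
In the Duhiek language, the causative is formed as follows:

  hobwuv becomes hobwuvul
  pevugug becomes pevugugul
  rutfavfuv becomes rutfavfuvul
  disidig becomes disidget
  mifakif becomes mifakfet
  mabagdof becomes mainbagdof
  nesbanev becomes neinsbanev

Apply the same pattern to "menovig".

menovget

pevugug and disidig both end in -g yet inflect differently (pevugugul, disidget), so the final letter is not what conditions the rule; the last vowel is.
"menovig" has last vowel 'i'. The stems whose last vowel is 'i' (disidig → disidget, mifakif → mifakfet) delete the last vowel and add -et.
So menovig → menovget.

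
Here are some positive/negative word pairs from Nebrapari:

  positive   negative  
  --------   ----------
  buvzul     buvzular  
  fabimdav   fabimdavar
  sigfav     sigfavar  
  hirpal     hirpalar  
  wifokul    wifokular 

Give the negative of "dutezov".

dutezovar

Every pair shown (buvzul → buvzular, fabimdav → fabimdavar, sigfav → sigfavar, …) follows the same rule: add -ar.
So dutezov → dutezovar.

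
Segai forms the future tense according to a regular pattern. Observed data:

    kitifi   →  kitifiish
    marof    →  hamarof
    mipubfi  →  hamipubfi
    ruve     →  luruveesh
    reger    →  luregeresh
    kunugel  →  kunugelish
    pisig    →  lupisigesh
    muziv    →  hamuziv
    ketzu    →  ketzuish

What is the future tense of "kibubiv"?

kibubivish

"kibubiv" begins with k-. The stems beginning with k- (kitifi → kitifiish, ketzu → ketzuish, kunugel → kunugelish) add -ish.
The other patterns: stems beginning with m- add the prefix ha-; stems beginning with p- or r- add lu- … -esh around the stem.
So kibubiv → kibubivish.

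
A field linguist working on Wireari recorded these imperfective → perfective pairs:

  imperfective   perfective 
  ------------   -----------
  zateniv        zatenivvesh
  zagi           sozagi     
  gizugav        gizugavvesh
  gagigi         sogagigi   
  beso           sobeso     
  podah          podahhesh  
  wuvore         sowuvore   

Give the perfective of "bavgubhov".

zateniv and gagigi both have last vowel 'i' yet inflect differently (zatenivvesh, sogagigi), so the last vowel is not what conditions the rule; whether the stem ends in a vowel or a consonant is.
"bavgubhov" ends in a consonant. The stems ending in a consonant (gizugav → gizugavvesh, zateniv → zatenivvesh, podah → podahhesh) double the final consonant and add -esh.
The other pattern: stems ending in a vowel add the prefix so-.
So bavgubhov → bavgubhovvesh.

bavgubhovvesh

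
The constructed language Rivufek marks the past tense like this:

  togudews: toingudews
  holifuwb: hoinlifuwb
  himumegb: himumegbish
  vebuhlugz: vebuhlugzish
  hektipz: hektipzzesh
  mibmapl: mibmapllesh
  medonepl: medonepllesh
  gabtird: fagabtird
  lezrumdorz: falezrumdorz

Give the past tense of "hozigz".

holifuwb and himumegb both end in -b yet inflect differently (hoinlifuwb, himumegbish), so the final letter is not what conditions the rule; the second-to-last letter is.
"hozigz" has second-to-last letter 'g'. The stems whose second-to-last letter is 'g' (himumegb → himumegbish, vebuhlugz → vebuhlugzish) add -ish.
So hozigz → hozigzish.

hozigzish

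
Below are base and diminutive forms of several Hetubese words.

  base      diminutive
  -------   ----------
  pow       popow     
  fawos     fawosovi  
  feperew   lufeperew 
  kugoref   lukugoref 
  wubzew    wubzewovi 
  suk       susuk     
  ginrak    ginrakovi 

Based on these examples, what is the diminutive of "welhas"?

suk and ginrak both end in -k yet inflect differently (susuk, ginrakovi), so the final letter is not what conditions the rule; the number of vowels is.
"welhas" has 2 vowels. The stems with 2 vowels (ginrak → ginrakovi, wubzew → wubzewovi, fawos → fawosovi) add -ovi.
So welhas → welhasovi.

welhasovi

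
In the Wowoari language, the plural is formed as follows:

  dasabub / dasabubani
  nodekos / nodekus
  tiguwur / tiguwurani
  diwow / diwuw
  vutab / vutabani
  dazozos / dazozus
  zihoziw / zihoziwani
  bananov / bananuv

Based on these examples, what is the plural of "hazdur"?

hazdurani

diwow and zihoziw both end in -w yet inflect differently (diwuw, zihoziwani), so the final letter is not what conditions the rule; the last vowel is.
"hazdur" has last vowel 'u'. The stems whose last vowel is 'u' (tiguwur → tiguwurani, dasabub → dasabubani) add -ani.
The other pattern: stems whose last vowel is 'o' change the last vowel to 'u'.
So hazdur → hazdurani.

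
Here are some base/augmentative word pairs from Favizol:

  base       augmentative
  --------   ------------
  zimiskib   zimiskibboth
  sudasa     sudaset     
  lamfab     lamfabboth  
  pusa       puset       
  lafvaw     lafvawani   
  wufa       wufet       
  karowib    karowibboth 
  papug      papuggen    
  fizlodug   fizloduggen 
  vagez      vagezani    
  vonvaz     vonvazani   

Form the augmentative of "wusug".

"wusug" ends in -g. The stems ending in -g (fizlodug → fizloduggen, papug → papuggen) double the final consonant and add -en.
The other patterns: stems ending in -b double the final consonant and add -oth; stems ending in -w or -z add -ani; stems ending in -a drop the final letter and add -et.
So wusug → wusuggen.

wusuggen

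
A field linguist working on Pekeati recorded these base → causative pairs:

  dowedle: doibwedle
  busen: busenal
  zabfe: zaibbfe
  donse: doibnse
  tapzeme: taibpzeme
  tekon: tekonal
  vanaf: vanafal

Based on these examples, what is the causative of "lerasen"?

lerasenal

donse and busen both have last vowel 'e' yet inflect differently (doibnse, busenal), so the last vowel is not what conditions the rule; the final letter is.
"lerasen" ends in -n. The stems ending in -n (busen → busenal, tekon → tekonal) add -al.
So lerasen → lerasenal.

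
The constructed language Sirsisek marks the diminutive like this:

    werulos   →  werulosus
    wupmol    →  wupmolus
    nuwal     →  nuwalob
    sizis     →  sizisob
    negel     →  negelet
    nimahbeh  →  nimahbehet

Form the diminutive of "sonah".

"sonah" has last vowel 'a'. The one such stem in the data (nuwal → nuwalob) adds -ob, so the same rule applies.
The other patterns: stems whose last vowel is 'o' add -us; stems whose last vowel is 'e' add -et.
So sonah → sonahob.

sonahob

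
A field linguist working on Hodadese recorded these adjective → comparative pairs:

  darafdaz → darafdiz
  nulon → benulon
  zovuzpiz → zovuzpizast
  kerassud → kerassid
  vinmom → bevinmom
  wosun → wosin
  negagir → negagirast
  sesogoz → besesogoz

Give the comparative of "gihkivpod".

begihkivpod

sesogoz and zovuzpiz both end in -z yet inflect differently (besesogoz, zovuzpizast), so the final letter is not what conditions the rule; the last vowel is.
"gihkivpod" has last vowel 'o'. The stems whose last vowel is 'o' (sesogoz → besesogoz, vinmom → bevinmom, nulon → benulon) add the prefix be-.
So gihkivpod → begihkivpod.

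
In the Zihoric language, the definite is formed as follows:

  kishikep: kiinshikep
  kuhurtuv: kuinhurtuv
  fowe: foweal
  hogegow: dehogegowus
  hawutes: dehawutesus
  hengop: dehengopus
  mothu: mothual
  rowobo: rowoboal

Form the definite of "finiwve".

finiwveal

hengop and kishikep both end in -p yet inflect differently (dehengopus, kiinshikep), so the final letter is not what conditions the rule; the first letter is.
"finiwve" begins with f-. The one such stem in the data (fowe → foweal) adds -al, so the same rule applies.
The other patterns: stems beginning with h- add de- … -us around the stem; stems beginning with k- insert -in- after the first vowel.
So finiwve → finiwveal.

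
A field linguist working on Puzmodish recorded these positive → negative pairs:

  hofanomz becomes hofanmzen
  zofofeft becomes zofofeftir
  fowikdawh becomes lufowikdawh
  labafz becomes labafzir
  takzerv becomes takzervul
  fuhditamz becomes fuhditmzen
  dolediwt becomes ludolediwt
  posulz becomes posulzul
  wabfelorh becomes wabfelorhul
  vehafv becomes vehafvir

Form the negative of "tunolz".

labafz and hofanomz both end in -z yet inflect differently (labafzir, hofanmzen), so the final letter is not what conditions the rule; the second-to-last letter is.
"tunolz" has second-to-last letter 'l'. The one such stem in the data (posulz → posulzul) adds -ul, so the same rule applies.
The other patterns: stems whose second-to-last letter is 'f' add -ir; stems whose second-to-last letter is 'm' delete the last vowel and add -en; stems whose second-to-last letter is 'w' add the prefix lu-.
So tunolz → tunolzul.

tunolzul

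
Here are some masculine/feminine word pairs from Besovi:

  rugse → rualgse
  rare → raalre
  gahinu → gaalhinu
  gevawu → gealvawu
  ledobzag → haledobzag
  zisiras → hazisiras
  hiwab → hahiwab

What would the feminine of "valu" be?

gahinu and ledobzag both have 3 vowels yet inflect differently (gaalhinu, haledobzag), so the number of vowels is not what conditions the rule; whether the stem ends in a vowel or a consonant is.
"valu" ends in a vowel. The stems ending in a vowel (rugse → rualgse, rare → raalre, gahinu → gaalhinu) insert -al- after the first vowel.
The other pattern: stems ending in a consonant add the prefix ha-.
So valu → vaallu.

vaallu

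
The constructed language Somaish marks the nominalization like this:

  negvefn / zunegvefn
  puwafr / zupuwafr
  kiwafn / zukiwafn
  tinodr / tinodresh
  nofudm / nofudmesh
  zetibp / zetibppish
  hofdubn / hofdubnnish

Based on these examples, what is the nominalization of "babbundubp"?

babbundubppish

hofdubn and negvefn both end in -n yet inflect differently (hofdubnnish, zunegvefn), so the final letter is not what conditions the rule; the second-to-last letter is.
"babbundubp" has second-to-last letter 'b'. The stems whose second-to-last letter is 'b' (zetibp → zetibppish, hofdubn → hofdubnnish) double the final consonant and add -ish.
The other patterns: stems whose second-to-last letter is 'f' add the prefix zu-; stems whose second-to-last letter is 'd' add -esh.
So babbundubp → babbundubppish.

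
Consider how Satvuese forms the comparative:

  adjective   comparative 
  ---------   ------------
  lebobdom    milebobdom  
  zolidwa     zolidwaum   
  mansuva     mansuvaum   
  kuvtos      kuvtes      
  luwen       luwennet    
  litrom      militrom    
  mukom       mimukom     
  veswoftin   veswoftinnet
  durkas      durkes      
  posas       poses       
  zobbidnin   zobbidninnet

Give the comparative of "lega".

legaum

zolidwa and durkas both have last vowel 'a' yet inflect differently (zolidwaum, durkes), so the last vowel is not what conditions the rule; the final letter is.
"lega" ends in -a. The stems ending in -a (zolidwa → zolidwaum, mansuva → mansuvaum) add -um.
So lega → legaum.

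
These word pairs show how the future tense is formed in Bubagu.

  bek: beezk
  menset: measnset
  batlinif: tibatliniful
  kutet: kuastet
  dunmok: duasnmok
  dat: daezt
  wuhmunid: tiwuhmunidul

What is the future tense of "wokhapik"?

tiwokhapikul

bek and dunmok both end in -k yet inflect differently (beezk, duasnmok), so the final letter is not what conditions the rule; the number of vowels is.
"wokhapik" has 3 vowels. The stems with 3 vowels (batlinif → tibatliniful, wuhmunid → tiwuhmunidul) add ti- … -ul around the stem.
So wokhapik → tiwokhapikul.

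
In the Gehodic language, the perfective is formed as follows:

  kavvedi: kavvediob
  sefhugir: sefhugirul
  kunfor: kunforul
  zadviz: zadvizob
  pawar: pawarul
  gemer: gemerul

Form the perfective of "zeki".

sefhugir and zadviz both have last vowel 'i' yet inflect differently (sefhugirul, zadvizob), so the last vowel is not what conditions the rule; the final letter is.
"zeki" ends in -i. The one such stem in the data (kavvedi → kavvediob) adds -ob, so the same rule applies.
So zeki → zekiob.

zekiob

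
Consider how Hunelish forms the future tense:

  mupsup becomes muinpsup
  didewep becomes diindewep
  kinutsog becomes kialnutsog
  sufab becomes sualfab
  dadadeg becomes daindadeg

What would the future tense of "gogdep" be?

"gogdep" has last vowel 'e'. The stems whose last vowel is 'e' (didewep → diindewep, dadadeg → daindadeg) insert -in- after the first vowel.
So gogdep → goingdep.

goingdep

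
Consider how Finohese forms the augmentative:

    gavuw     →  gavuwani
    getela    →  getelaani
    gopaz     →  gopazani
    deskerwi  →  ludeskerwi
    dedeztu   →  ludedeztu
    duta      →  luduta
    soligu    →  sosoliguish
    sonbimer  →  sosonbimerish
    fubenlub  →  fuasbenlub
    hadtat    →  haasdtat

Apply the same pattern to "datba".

ludatba

"datba" begins with d-. The stems beginning with d- (deskerwi → ludeskerwi, dedeztu → ludedeztu, duta → luduta) add the prefix lu-.
The other patterns: stems beginning with g- add -ani; stems beginning with s- add so- … -ish around the stem; stems beginning with f- or h- insert -as- after the first vowel.
So datba → ludatba.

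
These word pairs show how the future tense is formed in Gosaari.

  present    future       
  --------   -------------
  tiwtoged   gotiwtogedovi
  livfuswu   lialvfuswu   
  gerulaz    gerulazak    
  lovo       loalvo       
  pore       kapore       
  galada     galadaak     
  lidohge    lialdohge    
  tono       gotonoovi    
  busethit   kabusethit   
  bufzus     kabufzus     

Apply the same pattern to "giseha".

gisehaak

lovo and tono both end in -o yet inflect differently (loalvo, gotonoovi), so the final letter is not what conditions the rule; the first letter is.
"giseha" begins with g-. The stems beginning with g- (gerulaz → gerulazak, galada → galadaak) add -ak.
So giseha → gisehaak.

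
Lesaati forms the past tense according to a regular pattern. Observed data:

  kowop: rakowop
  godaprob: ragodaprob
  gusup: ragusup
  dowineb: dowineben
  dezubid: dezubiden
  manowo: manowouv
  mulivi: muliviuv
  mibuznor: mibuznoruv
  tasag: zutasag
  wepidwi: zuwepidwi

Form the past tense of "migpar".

migparuv

godaprob and dowineb both end in -b yet inflect differently (ragodaprob, dowineben), so the final letter is not what conditions the rule; the first letter is.
"migpar" begins with m-. The stems beginning with m- (manowo → manowouv, mulivi → muliviuv, mibuznor → mibuznoruv) add -uv.
The other patterns: stems beginning with g- or k- add the prefix ra-; stems beginning with d- add -en; stems beginning with t- or w- add the prefix zu-.
So migpar → migparuv.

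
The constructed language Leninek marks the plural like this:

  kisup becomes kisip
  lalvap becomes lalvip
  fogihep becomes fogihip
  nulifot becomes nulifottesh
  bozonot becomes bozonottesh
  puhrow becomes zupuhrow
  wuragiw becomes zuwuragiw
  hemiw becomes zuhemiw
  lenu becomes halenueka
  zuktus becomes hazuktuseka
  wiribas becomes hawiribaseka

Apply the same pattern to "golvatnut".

golvatnuttesh

nulifot and puhrow both have last vowel 'o' yet inflect differently (nulifottesh, zupuhrow), so the last vowel is not what conditions the rule; the final letter is.
"golvatnut" ends in -t. The stems ending in -t (nulifot → nulifottesh, bozonot → bozonottesh) double the final consonant and add -esh.
The other patterns: stems ending in -p change the last vowel to 'i'; stems ending in -w add the prefix zu-; stems ending in -s or -u add ha- … -eka around the stem.
So golvatnut → golvatnuttesh.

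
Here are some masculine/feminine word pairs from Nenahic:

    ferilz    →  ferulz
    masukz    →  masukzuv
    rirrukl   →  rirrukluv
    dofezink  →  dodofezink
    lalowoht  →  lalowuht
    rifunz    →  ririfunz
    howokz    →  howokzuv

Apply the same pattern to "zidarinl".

zizidarinl

rifunz and howokz both end in -z yet inflect differently (ririfunz, howokzuv), so the final letter is not what conditions the rule; the second-to-last letter is.
"zidarinl" has second-to-last letter 'n'. The stems whose second-to-last letter is 'n' (rifunz → ririfunz, dofezink → dodofezink) repeat the first consonant+vowel as a prefix.
So zidarinl → zizidarinl.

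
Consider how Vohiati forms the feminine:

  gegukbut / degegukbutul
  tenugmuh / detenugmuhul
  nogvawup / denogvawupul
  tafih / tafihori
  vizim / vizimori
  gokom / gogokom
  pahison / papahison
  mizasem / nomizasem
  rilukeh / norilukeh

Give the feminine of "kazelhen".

tenugmuh and tafih both end in -h yet inflect differently (detenugmuhul, tafihori), so the final letter is not what conditions the rule; the last vowel is.
"kazelhen" has last vowel 'e'. The stems whose last vowel is 'e' (mizasem → nomizasem, rilukeh → norilukeh) add the prefix no-.
So kazelhen → nokazelhen.

nokazelhen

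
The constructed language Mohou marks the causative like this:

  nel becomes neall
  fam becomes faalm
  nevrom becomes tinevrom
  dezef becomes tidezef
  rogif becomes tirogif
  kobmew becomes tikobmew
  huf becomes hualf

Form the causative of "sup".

huf and rogif both end in -f yet inflect differently (hualf, tirogif), so the final letter is not what conditions the rule; the number of vowels is.
"sup" has 1 vowel. The stems with 1 vowel (fam → faalm, nel → neall, huf → hualf) insert -al- after the first vowel.
The other pattern: stems with 2 vowels add the prefix ti-.
So sup → sualp.

sualp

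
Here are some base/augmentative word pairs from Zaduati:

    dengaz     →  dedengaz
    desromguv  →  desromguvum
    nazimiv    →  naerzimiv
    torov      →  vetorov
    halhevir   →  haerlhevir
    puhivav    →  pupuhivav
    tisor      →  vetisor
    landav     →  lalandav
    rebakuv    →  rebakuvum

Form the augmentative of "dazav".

dadazav

"dazav" has last vowel 'a'. The stems whose last vowel is 'a' (puhivav → pupuhivav, dengaz → dedengaz, landav → lalandav) repeat the first consonant+vowel as a prefix.
So dazav → dadazav.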